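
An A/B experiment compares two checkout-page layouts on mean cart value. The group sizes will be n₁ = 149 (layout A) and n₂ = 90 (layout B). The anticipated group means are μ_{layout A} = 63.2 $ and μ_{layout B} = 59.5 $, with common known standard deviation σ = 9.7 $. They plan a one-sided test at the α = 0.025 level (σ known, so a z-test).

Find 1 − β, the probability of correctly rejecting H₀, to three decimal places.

Power ≈ 0.815

Standardized effect: d = |μ_{layout A} − μ_{layout B}| / σ = |63.2 − 59.5| / 9.7 = 0.3814
Noncentrality parameter: δ = d / √(1/n₁ + 1/n₂) = 0.3814 / √(1/149 + 1/90) = 2.8572
Critical value for a one-sided test at α = 0.025: z_α = 1.960.
Power = P(Z > 1.960 − δ) = Φ(0.897) = 0.8152.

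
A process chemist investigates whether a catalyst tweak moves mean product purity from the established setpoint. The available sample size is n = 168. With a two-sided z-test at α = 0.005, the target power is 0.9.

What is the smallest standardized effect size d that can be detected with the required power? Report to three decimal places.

d ≈ 0.315

Need Φ(δ − 2.807) = 0.9, so δ = 2.807 + 1.282 = 4.089.
(Lower-tail contribution to power is negligible for δ > 0.)
δ = d·√n ⇒ d = δ/√n = 4.089/√168 = 0.3154.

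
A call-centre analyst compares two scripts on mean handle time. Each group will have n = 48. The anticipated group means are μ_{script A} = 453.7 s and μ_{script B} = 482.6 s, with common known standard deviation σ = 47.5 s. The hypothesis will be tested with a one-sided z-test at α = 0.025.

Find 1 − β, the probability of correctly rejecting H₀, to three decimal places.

Standardized effect: d = |μ_{script A} − μ_{script B}| / σ = |453.7 − 482.6| / 47.5 = 0.6084
Noncentrality parameter: λ = d·√(n/2) = 0.6084 × √(48/2) = 2.9806
Critical value for a one-sided test at α = 0.025: z_α = 1.960.
Power = Φ(λ − 1.960) = Φ(1.021) = 0.8463.

Power ≈ 0.846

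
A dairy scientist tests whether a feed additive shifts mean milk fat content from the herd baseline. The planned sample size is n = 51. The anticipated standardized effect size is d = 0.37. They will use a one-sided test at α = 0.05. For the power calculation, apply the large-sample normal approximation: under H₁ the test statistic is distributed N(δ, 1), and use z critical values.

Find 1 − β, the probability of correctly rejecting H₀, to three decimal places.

Noncentrality parameter: δ = d·√n = 0.37 × √51 = 2.6423
One-sided α = 0.05 → critical value z_{0.05} = 1.645.
Power = P(Z > 1.645 − δ) = Φ(0.997) = 0.8407.

Power ≈ 0.841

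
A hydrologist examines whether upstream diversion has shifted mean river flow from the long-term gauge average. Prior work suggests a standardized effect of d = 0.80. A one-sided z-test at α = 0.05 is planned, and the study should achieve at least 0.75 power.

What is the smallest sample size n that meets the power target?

Set Φ(δ − 1.645) = 0.75; then δ − 1.645 = Φ⁻¹(0.75) = 0.674, giving δ = 2.319.
δ = d·√n ⇒ n = (δ/d)² = (2.319 / 0.80)² = 8.41.
Round up to the next whole unit.

n = 9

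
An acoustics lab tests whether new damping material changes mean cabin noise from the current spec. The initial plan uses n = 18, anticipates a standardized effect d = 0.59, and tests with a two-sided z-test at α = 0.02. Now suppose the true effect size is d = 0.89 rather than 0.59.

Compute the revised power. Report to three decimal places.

Power ≈ 0.926

With d = 0.89: δ = d·√n = 0.89 × √18 = 3.7760. Critical value z_{0.01} = 2.326.
Revised power = Φ(δ − 2.326) + Φ(−δ − 2.326) = Φ(1.450) + Φ(-6.102) = 0.9264 + 0.0000 = 0.9264.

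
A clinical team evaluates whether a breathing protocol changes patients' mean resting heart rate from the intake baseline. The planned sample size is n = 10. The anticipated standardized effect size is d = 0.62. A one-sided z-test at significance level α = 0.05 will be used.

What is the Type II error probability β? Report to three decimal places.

β ≈ 0.376

Noncentrality parameter: δ = d·√n = 0.62 × √10 = 1.9606
One-sided α = 0.05 → critical value z_{0.05} = 1.645.
Power = P(Z > 1.645 − δ) = Φ(0.316) = 0.6239.
Type II error: β = 1 − power = 1 − 0.6239 = 0.3761.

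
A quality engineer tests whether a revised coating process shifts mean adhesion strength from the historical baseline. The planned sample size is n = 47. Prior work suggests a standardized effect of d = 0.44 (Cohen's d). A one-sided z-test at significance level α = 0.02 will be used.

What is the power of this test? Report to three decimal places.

Noncentrality parameter: δ = d·√n = 0.44 × √47 = 3.0165
One-sided α = 0.02 → critical value z_{0.02} = 2.054.
Power = P(Z > 2.054 − δ) = Φ(0.963) = 0.8322.

Power ≈ 0.832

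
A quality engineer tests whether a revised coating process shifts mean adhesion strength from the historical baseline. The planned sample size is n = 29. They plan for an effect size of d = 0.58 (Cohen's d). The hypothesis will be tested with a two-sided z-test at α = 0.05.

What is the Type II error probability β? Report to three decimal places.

Noncentrality parameter: δ = d·√n = 0.58 × √29 = 3.1234
Two-sided α = 0.05 → critical value z_{0.025} = 1.960.
Power = Φ(δ − 1.960) + Φ(−δ − 1.960) = Φ(1.163) + Φ(-5.083) = 0.8777 + 0.0000 = 0.8777.
Type II error: β = 1 − power = 1 − 0.8777 = 0.1223.

β ≈ 0.122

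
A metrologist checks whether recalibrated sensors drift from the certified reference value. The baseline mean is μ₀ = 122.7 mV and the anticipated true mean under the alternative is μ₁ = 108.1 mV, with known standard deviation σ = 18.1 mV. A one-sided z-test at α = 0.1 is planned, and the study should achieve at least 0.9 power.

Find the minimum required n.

n = 11

Standardized effect: d = |μ₁ − μ₀| / σ = |108.1 − 122.7| / 18.1 = 0.8066
Set Φ(δ − 1.282) = 0.9; then δ − 1.282 = Φ⁻¹(0.9) = 1.282, giving δ = 2.563.
δ = d·√n ⇒ n = (δ/d)² = (2.563 / 0.8066)² = 10.10.
Rounding up, n = 11.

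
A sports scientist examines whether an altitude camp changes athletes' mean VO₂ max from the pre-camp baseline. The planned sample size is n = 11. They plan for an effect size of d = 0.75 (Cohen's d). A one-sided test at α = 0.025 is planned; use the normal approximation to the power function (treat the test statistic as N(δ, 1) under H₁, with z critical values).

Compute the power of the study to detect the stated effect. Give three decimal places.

Power ≈ 0.701

Noncentrality parameter: δ = d·√n = 0.75 × √11 = 2.4875
One-sided α = 0.025 → critical value z_{0.025} = 1.960.
Power = P(Z > 1.960 − δ) = Φ(0.528) = 0.7011.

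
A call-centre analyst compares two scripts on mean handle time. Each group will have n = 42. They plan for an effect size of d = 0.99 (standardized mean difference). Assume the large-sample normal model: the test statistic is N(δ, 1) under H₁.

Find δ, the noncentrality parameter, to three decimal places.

δ ≈ 4.537

The noncentrality parameter scales effect size by the design's sample-size factor: δ = d·√(n/2) = 0.99 × √(42/2) = 4.5367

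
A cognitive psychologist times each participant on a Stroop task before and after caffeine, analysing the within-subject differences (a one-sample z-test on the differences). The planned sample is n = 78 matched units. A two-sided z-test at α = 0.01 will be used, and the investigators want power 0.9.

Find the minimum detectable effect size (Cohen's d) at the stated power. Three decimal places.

d ≈ 0.437

Required noncentrality: δ = z_{0.005} + z_{0.10} = 2.576 + 1.282 = 3.857.
(Lower-tail contribution to power is negligible for δ > 0.)
δ = d·√n ⇒ d = δ/√n = 3.857/√78 = 0.4368.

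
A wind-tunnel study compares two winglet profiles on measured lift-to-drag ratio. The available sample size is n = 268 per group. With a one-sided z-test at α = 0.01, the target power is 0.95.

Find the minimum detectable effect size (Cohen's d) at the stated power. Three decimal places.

d ≈ 0.343

Need Φ(δ − 2.326) = 0.95, so δ = 2.326 + 1.645 = 3.971.
δ = d·√(n/2) ⇒ d = δ/√(n/2) = 3.971/√(268/2) = 0.3431.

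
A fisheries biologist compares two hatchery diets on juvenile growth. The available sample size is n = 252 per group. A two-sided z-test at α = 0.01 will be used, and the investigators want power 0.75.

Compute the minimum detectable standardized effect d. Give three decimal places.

Required noncentrality: δ = z_{0.005} + z_{0.25} = 2.576 + 0.674 = 3.250.
(Lower-tail contribution to power is negligible for δ > 0.)
δ = d·√(n/2) ⇒ d = δ/√(n/2) = 3.250/√(252/2) = 0.2896.

d ≈ 0.290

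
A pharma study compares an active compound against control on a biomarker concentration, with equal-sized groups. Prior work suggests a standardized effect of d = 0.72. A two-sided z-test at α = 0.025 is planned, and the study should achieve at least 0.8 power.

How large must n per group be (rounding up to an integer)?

Set Φ(δ − 2.241) = 0.8; then δ − 2.241 = Φ⁻¹(0.8) = 0.842, giving δ = 3.083.
(The Φ(−δ − z_{α/2}) term is vanishingly small for δ > 0 and is dropped in the standard sample-size formula.)
δ = d·√(n/2) ⇒ n = 2(δ/d)² = 2 × (3.083 / 0.72)² = 36.67.
Round up to the next whole unit.

n = 37 per group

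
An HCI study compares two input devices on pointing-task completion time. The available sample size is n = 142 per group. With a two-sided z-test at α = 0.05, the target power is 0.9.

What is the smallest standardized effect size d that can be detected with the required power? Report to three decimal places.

d ≈ 0.385

Need Φ(δ − 1.960) = 0.9, so δ = 1.960 + 1.282 = 3.242.
(The second rejection-region term Φ(−δ − z_{α/2}) is negligible and dropped.)
δ = d·√(n/2) ⇒ d = δ/√(n/2) = 3.242/√(142/2) = 0.3847.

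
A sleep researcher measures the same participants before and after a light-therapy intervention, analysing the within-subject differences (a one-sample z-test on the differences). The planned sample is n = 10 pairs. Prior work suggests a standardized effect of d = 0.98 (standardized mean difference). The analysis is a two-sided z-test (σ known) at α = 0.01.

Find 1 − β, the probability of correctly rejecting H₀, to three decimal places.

Noncentrality parameter: δ = d·√n = 0.98 × √10 = 3.0990
Critical value for a two-sided test at α = 0.01: z_{α/2} = 2.576.
Power = Φ(δ − 2.576) + Φ(−δ − 2.576) = Φ(0.523) + Φ(-5.675) = 0.6996 + 0.0000 = 0.6996.

Power ≈ 0.700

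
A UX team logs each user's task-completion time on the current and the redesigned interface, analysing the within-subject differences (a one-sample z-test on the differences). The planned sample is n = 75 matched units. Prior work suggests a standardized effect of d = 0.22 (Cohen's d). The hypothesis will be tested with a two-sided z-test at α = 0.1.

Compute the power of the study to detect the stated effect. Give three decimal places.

Noncentrality parameter: λ = d·√n = 0.22 × √75 = 1.9053
Two-sided α = 0.1 → critical value z_{0.05} = 1.645.
Power = Φ(λ − 1.645) + Φ(−λ − 1.645) = Φ(0.260) + Φ(-3.550) = 0.6027 + 0.0002 = 0.6029.

Power ≈ 0.603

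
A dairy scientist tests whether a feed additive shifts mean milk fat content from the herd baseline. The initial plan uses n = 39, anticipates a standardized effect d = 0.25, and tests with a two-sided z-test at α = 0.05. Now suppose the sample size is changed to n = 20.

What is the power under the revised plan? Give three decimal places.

With n = 20: δ = d·√n = 0.25 × √20 = 1.1180. Critical value z_{0.025} = 1.960.
Revised power = Φ(δ − 1.960) + Φ(−δ − 1.960) = Φ(-0.842) + Φ(-3.078) = 0.1999 + 0.0010 = 0.2010.

Power ≈ 0.201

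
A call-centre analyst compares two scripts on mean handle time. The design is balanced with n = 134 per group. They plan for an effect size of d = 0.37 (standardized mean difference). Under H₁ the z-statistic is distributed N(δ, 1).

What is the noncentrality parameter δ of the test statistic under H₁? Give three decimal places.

δ ≈ 3.029

δ = d·√(n/2) = 0.37 × √(134/2) = 3.0286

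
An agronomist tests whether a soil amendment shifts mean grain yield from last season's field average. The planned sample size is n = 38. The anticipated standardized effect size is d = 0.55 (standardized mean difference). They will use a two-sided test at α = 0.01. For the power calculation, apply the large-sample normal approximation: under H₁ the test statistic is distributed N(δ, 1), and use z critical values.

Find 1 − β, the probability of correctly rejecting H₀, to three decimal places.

Noncentrality parameter: δ = d·√n = 0.55 × √38 = 3.3904
Critical value for a two-sided test at α = 0.01: z_{α/2} = 2.576.
Power = Φ(δ − 2.576) + Φ(−δ − 2.576) = Φ(0.815) + Φ(-5.966) = 0.7923 + 0.0000 = 0.7923.

Power ≈ 0.792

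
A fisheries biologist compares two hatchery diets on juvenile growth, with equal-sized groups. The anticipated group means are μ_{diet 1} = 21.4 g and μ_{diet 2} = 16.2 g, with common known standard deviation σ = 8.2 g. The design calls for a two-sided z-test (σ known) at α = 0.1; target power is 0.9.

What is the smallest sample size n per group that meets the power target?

Standardized effect: d = |μ_{diet 1} − μ_{diet 2}| / σ = |21.4 − 16.2| / 8.2 = 0.6341
For power 0.9 need Φ(δ − z_{0.05}) = 0.9, so δ = z_{0.05} + z_{0.10} = 1.645 + 1.282 = 2.926.
(The Φ(−δ − z_{α/2}) term is vanishingly small for δ > 0 and is dropped in the standard sample-size formula.)
δ = d·√(n/2) ⇒ n = 2(δ/d)² = 2 × (2.926 / 0.6341)² = 42.59.
Rounding up, n = 43 per group.

n = 43 per group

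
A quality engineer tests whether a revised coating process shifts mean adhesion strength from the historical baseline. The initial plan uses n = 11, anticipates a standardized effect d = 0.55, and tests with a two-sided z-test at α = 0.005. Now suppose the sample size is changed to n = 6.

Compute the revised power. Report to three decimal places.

Power ≈ 0.072

With n = 6: δ = d·√n = 0.55 × √6 = 1.3472. Critical value z_{0.0025} = 2.807.
Revised power = Φ(δ − 2.807) + Φ(−δ − 2.807) = Φ(-1.460) + Φ(-4.154) = 0.0722 + 0.0000 = 0.0722.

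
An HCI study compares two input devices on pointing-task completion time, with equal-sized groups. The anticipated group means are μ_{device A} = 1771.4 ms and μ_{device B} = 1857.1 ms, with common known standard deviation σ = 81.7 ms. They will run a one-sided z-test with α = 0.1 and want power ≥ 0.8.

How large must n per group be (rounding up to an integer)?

n = 9 per group

Standardized effect: d = |μ_{device A} − μ_{device B}| / σ = |1771.4 − 1857.1| / 81.7 = 1.0490
Set Φ(δ − 1.282) = 0.8; then δ − 1.282 = Φ⁻¹(0.8) = 0.842, giving δ = 2.123.
δ = d·√(n/2) ⇒ n = 2(δ/d)² = 2 × (2.123 / 1.0490)² = 8.19.
Round up to the next whole unit.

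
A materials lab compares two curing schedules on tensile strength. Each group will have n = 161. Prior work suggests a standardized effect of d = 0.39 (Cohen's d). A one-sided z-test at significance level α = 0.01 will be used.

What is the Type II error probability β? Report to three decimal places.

Noncentrality parameter: δ = d·√(n/2) = 0.39 × √(161/2) = 3.4991
Critical value for a one-sided test at α = 0.01: z_α = 2.326.
Power = P(Z > 2.326 − δ) = Φ(1.173) = 0.8796.
Type II error: β = 1 − power = 1 − 0.8796 = 0.1204.

β ≈ 0.120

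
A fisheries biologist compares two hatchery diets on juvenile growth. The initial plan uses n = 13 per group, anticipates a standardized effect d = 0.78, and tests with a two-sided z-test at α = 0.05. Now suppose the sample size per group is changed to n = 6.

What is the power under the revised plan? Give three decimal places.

With n = 6 per group: δ = d·√(n/2) = 0.78 × √(6/2) = 1.3510. Critical value z_{0.025} = 1.960.
Revised power = Φ(δ − 1.960) + Φ(−δ − 1.960) = Φ(-0.609) + Φ(-3.311) = 0.2713 + 0.0005 = 0.2717.

Power ≈ 0.272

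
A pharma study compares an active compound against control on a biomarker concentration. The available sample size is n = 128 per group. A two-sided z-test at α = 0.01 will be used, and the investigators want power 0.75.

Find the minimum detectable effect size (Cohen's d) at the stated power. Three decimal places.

d ≈ 0.406

Need Φ(δ − 2.576) = 0.75, so δ = 2.576 + 0.674 = 3.250.
(Lower-tail contribution to power is negligible for δ > 0.)
δ = d·√(n/2) ⇒ d = δ/√(n/2) = 3.250/√(128/2) = 0.4063.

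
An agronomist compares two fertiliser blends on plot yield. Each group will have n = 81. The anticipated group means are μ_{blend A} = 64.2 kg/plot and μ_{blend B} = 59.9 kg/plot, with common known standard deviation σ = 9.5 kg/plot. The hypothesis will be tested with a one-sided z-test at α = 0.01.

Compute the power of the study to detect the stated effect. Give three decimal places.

Power ≈ 0.710

Standardized effect: d = |μ_{blend A} − μ_{blend B}| / σ = |64.2 − 59.9| / 9.5 = 0.4526
Noncentrality parameter: δ = d·√(n/2) = 0.4526 × √(81/2) = 2.8805
Critical value for a one-sided test at α = 0.01: z_α = 2.326.
Power = P(Z > 2.326 − δ) = Φ(0.554) = 0.7103.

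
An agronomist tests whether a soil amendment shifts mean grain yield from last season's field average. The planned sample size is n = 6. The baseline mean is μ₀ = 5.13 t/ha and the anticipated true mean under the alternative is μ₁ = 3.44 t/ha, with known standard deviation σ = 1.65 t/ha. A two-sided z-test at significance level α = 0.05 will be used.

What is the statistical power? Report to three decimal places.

Power ≈ 0.708

Standardized effect: d = |μ₁ − μ₀| / σ = |3.44 − 5.13| / 1.65 = 1.0242
Noncentrality parameter: δ = d·√n = 1.0242 × √6 = 2.5089
Critical value for a two-sided test at α = 0.05: z_{α/2} = 1.960.
Power = Φ(δ − 1.960) + Φ(−δ − 1.960) = Φ(0.549) + Φ(-4.469) = 0.7085 + 0.0000 = 0.7085.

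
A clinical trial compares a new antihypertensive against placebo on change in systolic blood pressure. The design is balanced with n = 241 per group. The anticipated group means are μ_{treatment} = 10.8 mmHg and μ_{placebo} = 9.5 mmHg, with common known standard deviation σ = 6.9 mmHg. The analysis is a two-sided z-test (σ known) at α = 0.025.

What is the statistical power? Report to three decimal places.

Standardized effect: d = |μ_{treatment} − μ_{placebo}| / σ = |10.8 − 9.5| / 6.9 = 0.1884
Noncentrality parameter: δ = d·√(n/2) = 0.1884 × √(241/2) = 2.0682
Critical value for a two-sided test at α = 0.025: z_{α/2} = 2.241.
Power = Φ(δ − 2.241) + Φ(−δ − 2.241) = Φ(-0.173) + Φ(-4.310) = 0.4312 + 0.0000 = 0.4312.

Power ≈ 0.431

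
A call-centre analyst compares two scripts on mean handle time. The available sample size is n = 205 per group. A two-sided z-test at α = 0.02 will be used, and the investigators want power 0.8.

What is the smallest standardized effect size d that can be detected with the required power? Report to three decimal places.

Required noncentrality: δ = z_{0.01} + z_{0.20} = 2.326 + 0.842 = 3.168.
(The second rejection-region term Φ(−δ − z_{α/2}) is negligible and dropped.)
δ = d·√(n/2) ⇒ d = δ/√(n/2) = 3.168/√(205/2) = 0.3129.

d ≈ 0.313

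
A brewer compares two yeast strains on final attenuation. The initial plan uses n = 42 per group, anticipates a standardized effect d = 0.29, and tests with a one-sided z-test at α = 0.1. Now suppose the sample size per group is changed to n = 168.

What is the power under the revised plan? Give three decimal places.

With n = 168 per group: δ = d·√(n/2) = 0.29 × √(168/2) = 2.6579. Critical value z_{0.1} = 1.282.
Revised power = P(Z > 1.282 − δ) = Φ(1.376) = 0.9156.

Power ≈ 0.916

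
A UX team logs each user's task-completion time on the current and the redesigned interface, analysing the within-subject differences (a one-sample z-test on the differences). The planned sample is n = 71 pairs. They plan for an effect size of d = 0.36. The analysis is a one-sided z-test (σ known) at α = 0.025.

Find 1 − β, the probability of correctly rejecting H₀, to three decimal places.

Noncentrality parameter: δ = d·√n = 0.36 × √71 = 3.0334
One-sided α = 0.025 → critical value z_{0.025} = 1.960.
Power = Φ(δ − 1.960) = Φ(1.073) = 0.8585.

Power ≈ 0.858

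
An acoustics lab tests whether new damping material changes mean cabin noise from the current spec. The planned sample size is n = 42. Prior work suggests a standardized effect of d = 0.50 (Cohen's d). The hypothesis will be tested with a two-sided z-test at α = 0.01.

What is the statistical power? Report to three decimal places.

Noncentrality parameter: δ = d·√n = 0.50 × √42 = 3.2404
Critical value for a two-sided test at α = 0.01: z_{α/2} = 2.576.
Power = Φ(δ − 2.576) + Φ(−δ − 2.576) = Φ(0.665) + Φ(-5.816) = 0.7468 + 0.0000 = 0.7468.

Power ≈ 0.747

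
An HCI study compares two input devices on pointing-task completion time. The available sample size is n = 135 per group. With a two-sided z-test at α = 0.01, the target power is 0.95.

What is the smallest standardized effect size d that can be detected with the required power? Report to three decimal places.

Required noncentrality: δ = z_{0.005} + z_{0.05} = 2.576 + 1.645 = 4.221.
(The second rejection-region term Φ(−δ − z_{α/2}) is negligible and dropped.)
δ = d·√(n/2) ⇒ d = δ/√(n/2) = 4.221/√(135/2) = 0.5137.

d ≈ 0.514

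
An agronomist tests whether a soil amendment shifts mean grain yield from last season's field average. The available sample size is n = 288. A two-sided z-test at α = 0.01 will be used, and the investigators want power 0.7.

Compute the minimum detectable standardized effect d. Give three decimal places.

Required noncentrality: δ = z_{0.005} + z_{0.30} = 2.576 + 0.524 = 3.100.
(Lower-tail contribution to power is negligible for δ > 0.)
δ = d·√n ⇒ d = δ/√n = 3.100/√288 = 0.1827.

d ≈ 0.183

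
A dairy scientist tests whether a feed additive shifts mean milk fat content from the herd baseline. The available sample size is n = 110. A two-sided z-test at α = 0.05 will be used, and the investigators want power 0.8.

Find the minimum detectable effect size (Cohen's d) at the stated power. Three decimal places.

d ≈ 0.267

Need Φ(δ − 1.960) = 0.8, so δ = 1.960 + 0.842 = 2.802.
(Lower-tail contribution to power is negligible for δ > 0.)
δ = d·√n ⇒ d = δ/√n = 2.802/√110 = 0.2671.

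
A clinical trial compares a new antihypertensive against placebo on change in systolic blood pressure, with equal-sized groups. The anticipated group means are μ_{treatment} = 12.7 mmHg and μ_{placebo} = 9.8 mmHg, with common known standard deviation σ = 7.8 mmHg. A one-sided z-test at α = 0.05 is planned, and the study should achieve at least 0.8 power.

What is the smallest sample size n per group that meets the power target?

Standardized effect: d = |μ_{treatment} − μ_{placebo}| / σ = |12.7 − 9.8| / 7.8 = 0.3718
For power 0.8 need Φ(δ − z_{0.05}) = 0.8, so δ = z_{0.05} + z_{0.20} = 1.645 + 0.842 = 2.486.
δ = d·√(n/2) ⇒ n = 2(δ/d)² = 2 × (2.486 / 0.3718)² = 89.45.
Rounding up, n = 90 per group.

n = 90 per group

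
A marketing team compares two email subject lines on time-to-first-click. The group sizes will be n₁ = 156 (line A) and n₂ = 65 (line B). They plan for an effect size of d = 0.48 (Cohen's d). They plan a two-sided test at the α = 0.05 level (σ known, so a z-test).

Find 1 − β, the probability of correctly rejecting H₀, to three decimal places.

Power ≈ 0.902

Noncentrality parameter: δ = d / √(1/n₁ + 1/n₂) = 0.48 / √(1/156 + 1/65) = 3.2514
Critical value for a two-sided test at α = 0.05: z_{α/2} = 1.960.
Power = Φ(δ − 1.960) + Φ(−δ − 1.960) = Φ(1.291) + Φ(-5.211) = 0.9017 + 0.0000 = 0.9017.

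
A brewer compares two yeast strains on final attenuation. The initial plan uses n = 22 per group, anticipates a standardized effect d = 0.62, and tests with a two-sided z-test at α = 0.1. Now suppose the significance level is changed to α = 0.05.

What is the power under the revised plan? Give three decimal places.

Power ≈ 0.538

δ = d·√(n/2) = 0.62 × √(22/2) = 2.0563 (unchanged). New critical value: z_{0.025} = 1.960.
Revised power = Φ(δ − 1.960) + Φ(−δ − 1.960) = Φ(0.096) + Φ(-4.016) = 0.5384 + 0.0000 = 0.5384.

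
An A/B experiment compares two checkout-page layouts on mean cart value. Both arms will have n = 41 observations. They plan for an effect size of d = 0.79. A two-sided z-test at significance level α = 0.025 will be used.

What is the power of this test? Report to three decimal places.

Power ≈ 0.909

Noncentrality parameter: δ = d·√(n/2) = 0.79 × √(41/2) = 3.5769
Critical value for a two-sided test at α = 0.025: z_{α/2} = 2.241.
Power = Φ(δ − 2.241) + Φ(−δ − 2.241) = Φ(1.335) + Φ(-5.818) = 0.9091 + 0.0000 = 0.9091.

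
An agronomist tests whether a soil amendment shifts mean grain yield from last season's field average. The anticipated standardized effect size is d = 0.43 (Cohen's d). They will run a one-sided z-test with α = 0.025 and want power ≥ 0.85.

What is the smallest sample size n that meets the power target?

n = 49

Set Φ(δ − 1.960) = 0.85; then δ − 1.960 = Φ⁻¹(0.85) = 1.036, giving δ = 2.996.
δ = d·√n ⇒ n = (δ/d)² = (2.996 / 0.43)² = 48.56.
Round up to the next whole unit.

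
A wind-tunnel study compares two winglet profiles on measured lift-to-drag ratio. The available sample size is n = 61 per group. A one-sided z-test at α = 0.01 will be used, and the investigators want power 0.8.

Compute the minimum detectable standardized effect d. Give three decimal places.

Need Φ(δ − 2.326) = 0.8, so δ = 2.326 + 0.842 = 3.168.
δ = d·√(n/2) ⇒ d = δ/√(n/2) = 3.168/√(61/2) = 0.5736.

d ≈ 0.574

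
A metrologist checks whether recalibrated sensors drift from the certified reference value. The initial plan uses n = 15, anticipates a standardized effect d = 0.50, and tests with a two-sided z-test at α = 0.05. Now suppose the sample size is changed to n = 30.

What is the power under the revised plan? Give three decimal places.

With n = 30: δ = d·√n = 0.50 × √30 = 2.7386. Critical value z_{0.025} = 1.960.
Revised power = Φ(δ − 1.960) + Φ(−δ − 1.960) = Φ(0.779) + Φ(-4.699) = 0.7819 + 0.0000 = 0.7819.

Power ≈ 0.782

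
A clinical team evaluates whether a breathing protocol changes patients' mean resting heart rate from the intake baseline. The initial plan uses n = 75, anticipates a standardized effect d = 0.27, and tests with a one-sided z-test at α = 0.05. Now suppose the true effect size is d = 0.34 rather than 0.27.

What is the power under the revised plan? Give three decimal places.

With d = 0.34: δ = d·√n = 0.34 × √75 = 2.9445. Critical value z_{0.05} = 1.645.
Revised power = P(Z > 1.645 − δ) = Φ(1.300) = 0.9031.

Power ≈ 0.903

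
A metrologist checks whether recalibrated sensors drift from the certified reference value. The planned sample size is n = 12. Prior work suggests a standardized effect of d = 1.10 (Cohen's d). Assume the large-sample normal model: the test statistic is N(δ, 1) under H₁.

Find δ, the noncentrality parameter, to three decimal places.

The noncentrality parameter scales effect size by the design's sample-size factor: δ = d·√n = 1.10 × √12 = 3.8105

δ ≈ 3.811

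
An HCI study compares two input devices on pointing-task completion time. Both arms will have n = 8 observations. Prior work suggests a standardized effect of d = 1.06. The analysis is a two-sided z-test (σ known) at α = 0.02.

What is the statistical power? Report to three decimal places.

Noncentrality parameter: δ = d·√(n/2) = 1.06 × √(8/2) = 2.1200
Two-sided α = 0.02 → critical value z_{0.01} = 2.326.
Power = Φ(δ − 2.326) + Φ(−δ − 2.326) = Φ(-0.206) + Φ(-4.446) = 0.4183 + 0.0000 = 0.4183.

Power ≈ 0.418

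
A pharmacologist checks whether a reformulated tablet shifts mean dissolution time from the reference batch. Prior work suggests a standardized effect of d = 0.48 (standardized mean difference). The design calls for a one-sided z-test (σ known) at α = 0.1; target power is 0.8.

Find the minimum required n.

n = 20

Set Φ(δ − 1.282) = 0.8; then δ − 1.282 = Φ⁻¹(0.8) = 0.842, giving δ = 2.123.
δ = d·√n ⇒ n = (δ/d)² = (2.123 / 0.48)² = 19.57.
Rounding up, n = 20.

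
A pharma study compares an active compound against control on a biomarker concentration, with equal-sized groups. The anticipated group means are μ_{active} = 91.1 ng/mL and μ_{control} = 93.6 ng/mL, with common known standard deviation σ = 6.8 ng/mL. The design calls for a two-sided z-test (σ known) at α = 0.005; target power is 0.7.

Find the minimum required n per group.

n = 165 per group

Standardized effect: d = |μ_{active} − μ_{control}| / σ = |91.1 − 93.6| / 6.8 = 0.3676
Set Φ(δ − 2.807) = 0.7; then δ − 2.807 = Φ⁻¹(0.7) = 0.524, giving δ = 3.331.
(Ignoring the negligible lower-tail rejection probability gives the usual closed-form inversion.)
δ = d·√(n/2) ⇒ n = 2(δ/d)² = 2 × (3.331 / 0.3676)² = 164.22.
Rounding up, n = 165 per group.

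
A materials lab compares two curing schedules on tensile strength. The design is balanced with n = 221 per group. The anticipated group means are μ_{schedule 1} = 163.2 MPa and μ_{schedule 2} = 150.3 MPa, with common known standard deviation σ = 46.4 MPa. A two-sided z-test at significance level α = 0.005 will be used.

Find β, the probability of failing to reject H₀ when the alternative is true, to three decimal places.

β ≈ 0.454

Standardized effect: d = |μ_{schedule 1} − μ_{schedule 2}| / σ = |163.2 − 150.3| / 46.4 = 0.2780
Noncentrality parameter: δ = d·√(n/2) = 0.2780 × √(221/2) = 2.9225
Critical value for a two-sided test at α = 0.005: z_{α/2} = 2.807.
Power = Φ(δ − 2.807) + Φ(−δ − 2.807) = Φ(0.115) + Φ(-5.730) = 0.5460 + 0.0000 = 0.5460.
Type II error: β = 1 − power = 1 − 0.5460 = 0.4540.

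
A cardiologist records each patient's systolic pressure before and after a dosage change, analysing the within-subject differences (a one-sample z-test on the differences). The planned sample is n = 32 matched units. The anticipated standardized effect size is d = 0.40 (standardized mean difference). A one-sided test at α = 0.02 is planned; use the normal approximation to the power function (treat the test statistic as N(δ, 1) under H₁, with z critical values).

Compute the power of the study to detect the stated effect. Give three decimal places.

Noncentrality parameter: λ = d·√n = 0.40 × √32 = 2.2627
One-sided α = 0.02 → critical value z_{0.02} = 2.054.
Power = Φ(λ − 2.054) = Φ(0.209) = 0.5828.

Power ≈ 0.583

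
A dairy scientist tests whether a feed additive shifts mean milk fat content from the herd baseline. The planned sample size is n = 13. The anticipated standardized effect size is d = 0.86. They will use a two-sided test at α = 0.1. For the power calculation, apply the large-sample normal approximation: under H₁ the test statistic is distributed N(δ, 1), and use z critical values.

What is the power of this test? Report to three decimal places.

Noncentrality parameter: δ = d·√n = 0.86 × √13 = 3.1008
Critical value for a two-sided test at α = 0.1: z_{α/2} = 1.645.
Power = Φ(δ − 1.645) + Φ(−δ − 1.645) = Φ(1.456) + Φ(-4.746) = 0.9273 + 0.0000 = 0.9273.

Power ≈ 0.927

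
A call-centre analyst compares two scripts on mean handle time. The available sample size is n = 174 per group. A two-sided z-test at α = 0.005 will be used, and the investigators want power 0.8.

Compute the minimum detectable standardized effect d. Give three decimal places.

d ≈ 0.391

Need Φ(δ − 2.807) = 0.8, so δ = 2.807 + 0.842 = 3.649.
(The second rejection-region term Φ(−δ − z_{α/2}) is negligible and dropped.)
δ = d·√(n/2) ⇒ d = δ/√(n/2) = 3.649/√(174/2) = 0.3912.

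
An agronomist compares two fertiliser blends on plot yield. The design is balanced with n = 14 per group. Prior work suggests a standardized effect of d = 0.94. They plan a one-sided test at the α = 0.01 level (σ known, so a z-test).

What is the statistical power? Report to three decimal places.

Noncentrality parameter: δ = d·√(n/2) = 0.94 × √(14/2) = 2.4870
Critical value for a one-sided test at α = 0.01: z_α = 2.326.
Power = Φ(δ − 2.326) = Φ(0.161) = 0.5638.

Power ≈ 0.564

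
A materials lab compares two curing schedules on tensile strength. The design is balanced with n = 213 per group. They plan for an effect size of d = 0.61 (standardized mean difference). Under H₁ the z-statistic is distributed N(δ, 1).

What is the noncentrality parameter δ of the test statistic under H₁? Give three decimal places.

δ ≈ 6.295

The noncentrality parameter scales effect size by the design's sample-size factor: δ = d·√(n/2) = 0.61 × √(213/2) = 6.2951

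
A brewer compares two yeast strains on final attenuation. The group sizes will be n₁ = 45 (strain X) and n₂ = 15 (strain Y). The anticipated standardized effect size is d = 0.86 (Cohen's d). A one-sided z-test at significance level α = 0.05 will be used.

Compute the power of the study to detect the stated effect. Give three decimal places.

Noncentrality parameter: δ = d / √(1/n₁ + 1/n₂) = 0.86 / √(1/45 + 1/15) = 2.8845
Critical value for a one-sided test at α = 0.05: z_α = 1.645.
Power = P(Z > 1.645 − δ) = Φ(1.240) = 0.8925.

Power ≈ 0.892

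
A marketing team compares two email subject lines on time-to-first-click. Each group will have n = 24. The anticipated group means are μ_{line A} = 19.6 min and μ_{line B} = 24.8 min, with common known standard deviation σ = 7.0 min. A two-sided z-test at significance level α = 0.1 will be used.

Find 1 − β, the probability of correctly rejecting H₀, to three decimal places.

Power ≈ 0.823

Standardized effect: d = |μ_{line A} − μ_{line B}| / σ = |19.6 − 24.8| / 7.0 = 0.7429
Noncentrality parameter: δ = d·√(n/2) = 0.7429 × √(24/2) = 2.5733
Two-sided α = 0.1 → critical value z_{0.05} = 1.645.
Power = Φ(δ − 1.645) + Φ(−δ − 1.645) = Φ(0.928) + Φ(-4.218) = 0.8234 + 0.0000 = 0.8234.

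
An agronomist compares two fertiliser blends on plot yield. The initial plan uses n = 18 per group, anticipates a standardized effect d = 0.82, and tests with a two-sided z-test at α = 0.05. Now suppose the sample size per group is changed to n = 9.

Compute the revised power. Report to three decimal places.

With n = 9 per group: δ = d·√(n/2) = 0.82 × √(9/2) = 1.7395. Critical value z_{0.025} = 1.960.
Revised power = Φ(δ − 1.960) + Φ(−δ − 1.960) = Φ(-0.220) + Φ(-3.699) = 0.4127 + 0.0001 = 0.4129.

Power ≈ 0.413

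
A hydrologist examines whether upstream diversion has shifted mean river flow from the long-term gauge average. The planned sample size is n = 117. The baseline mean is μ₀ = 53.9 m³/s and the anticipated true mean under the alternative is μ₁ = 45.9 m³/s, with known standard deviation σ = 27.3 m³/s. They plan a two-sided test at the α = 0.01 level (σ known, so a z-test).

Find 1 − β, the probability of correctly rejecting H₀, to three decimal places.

Power ≈ 0.724

Standardized effect: d = |μ₁ − μ₀| / σ = |45.9 − 53.9| / 27.3 = 0.2930
Noncentrality parameter: δ = d·√n = 0.2930 × √117 = 3.1697
Critical value for a two-sided test at α = 0.01: z_{α/2} = 2.576.
Power = Φ(δ − 2.576) + Φ(−δ − 2.576) = Φ(0.594) + Φ(-5.746) = 0.7237 + 0.0000 = 0.7237.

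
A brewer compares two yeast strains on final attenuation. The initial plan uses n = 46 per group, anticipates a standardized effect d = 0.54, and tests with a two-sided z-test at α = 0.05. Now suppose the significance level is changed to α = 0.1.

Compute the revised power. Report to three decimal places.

Power ≈ 0.828

δ = d·√(n/2) = 0.54 × √(46/2) = 2.5897 (unchanged). New critical value: z_{0.05} = 1.645.
Revised power = Φ(δ − 1.645) + Φ(−δ − 1.645) = Φ(0.945) + Φ(-4.235) = 0.8276 + 0.0000 = 0.8277.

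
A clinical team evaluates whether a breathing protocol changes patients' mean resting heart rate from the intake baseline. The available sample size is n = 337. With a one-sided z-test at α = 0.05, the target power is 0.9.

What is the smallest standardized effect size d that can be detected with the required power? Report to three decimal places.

d ≈ 0.159

Required noncentrality: δ = z_{0.05} + z_{0.10} = 1.645 + 1.282 = 2.926.
δ = d·√n ⇒ d = δ/√n = 2.926/√337 = 0.1594.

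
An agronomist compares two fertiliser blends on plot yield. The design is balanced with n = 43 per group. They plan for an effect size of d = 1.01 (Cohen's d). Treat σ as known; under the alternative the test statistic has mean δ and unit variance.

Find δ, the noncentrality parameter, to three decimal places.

δ ≈ 4.683

The noncentrality parameter scales effect size by the design's sample-size factor: δ = d·√(n/2) = 1.01 × √(43/2) = 4.6832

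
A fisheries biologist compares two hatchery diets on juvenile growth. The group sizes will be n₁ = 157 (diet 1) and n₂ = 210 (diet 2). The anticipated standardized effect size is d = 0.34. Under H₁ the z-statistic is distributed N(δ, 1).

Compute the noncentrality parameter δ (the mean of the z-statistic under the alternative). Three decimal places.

The noncentrality parameter scales effect size by the design's sample-size factor: δ = d / √(1/n₁ + 1/n₂) = 0.34 / √(1/157 + 1/210) = 3.2226

δ ≈ 3.223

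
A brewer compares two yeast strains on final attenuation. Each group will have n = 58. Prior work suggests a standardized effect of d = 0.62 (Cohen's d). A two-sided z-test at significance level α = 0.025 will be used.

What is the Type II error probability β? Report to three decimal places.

Noncentrality parameter: δ = d·√(n/2) = 0.62 × √(58/2) = 3.3388
Critical value for a two-sided test at α = 0.025: z_{α/2} = 2.241.
Power = Φ(δ − 2.241) + Φ(−δ − 2.241) = Φ(1.097) + Φ(-5.580) = 0.8638 + 0.0000 = 0.8638.
Type II error: β = 1 − power = 1 − 0.8638 = 0.1362.

β ≈ 0.136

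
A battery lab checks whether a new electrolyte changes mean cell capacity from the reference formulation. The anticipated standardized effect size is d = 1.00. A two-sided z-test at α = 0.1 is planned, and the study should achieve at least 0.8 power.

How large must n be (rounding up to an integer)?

For power 0.8 need Φ(δ − z_{0.05}) = 0.8, so δ = z_{0.05} + z_{0.20} = 1.645 + 0.842 = 2.486.
(The Φ(−δ − z_{α/2}) term is vanishingly small for δ > 0 and is dropped in the standard sample-size formula.)
δ = d·√n ⇒ n = (δ/d)² = (2.486 / 1.00)² = 6.18.
Round up to the next whole unit.

n = 7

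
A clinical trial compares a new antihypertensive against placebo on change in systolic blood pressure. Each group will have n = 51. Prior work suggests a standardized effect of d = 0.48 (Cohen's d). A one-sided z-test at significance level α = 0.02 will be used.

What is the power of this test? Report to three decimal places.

Power ≈ 0.644

Noncentrality parameter: δ = d·√(n/2) = 0.48 × √(51/2) = 2.4239
Critical value for a one-sided test at α = 0.02: z_α = 2.054.
Power = Φ(δ − 2.054) = Φ(0.370) = 0.6444.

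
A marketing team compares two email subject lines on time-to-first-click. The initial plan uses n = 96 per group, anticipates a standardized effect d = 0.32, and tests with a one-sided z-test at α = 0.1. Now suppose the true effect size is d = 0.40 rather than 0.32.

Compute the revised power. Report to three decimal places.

Power ≈ 0.932

With d = 0.40: δ = d·√(n/2) = 0.40 × √(96/2) = 2.7713. Critical value z_{0.1} = 1.282.
Revised power = Φ(δ − 1.282) = Φ(1.490) = 0.9319.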